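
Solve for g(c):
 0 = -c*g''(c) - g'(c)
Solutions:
 g(c) = C1 + C2*log(c)


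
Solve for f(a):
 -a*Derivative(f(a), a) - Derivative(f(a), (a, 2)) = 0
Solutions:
 f(a) = C1 + C2*erf(sqrt(2)*a/2)


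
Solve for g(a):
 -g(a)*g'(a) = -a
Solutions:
 g(a) = -sqrt(C1 + a^2)
 g(a) = sqrt(C1 + a^2)


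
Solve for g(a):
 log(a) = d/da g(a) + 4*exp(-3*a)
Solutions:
 g(a) = C1 + a*log(a) - a + 4*exp(-3*a)/3


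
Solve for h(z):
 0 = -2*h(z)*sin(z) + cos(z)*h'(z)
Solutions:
 h(z) = C1/cos(z)^2


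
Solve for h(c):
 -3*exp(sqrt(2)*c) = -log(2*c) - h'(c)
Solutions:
 h(c) = C1 - c*log(c) + c*(1 - log(2)) + 3*sqrt(2)*exp(sqrt(2)*c)/2


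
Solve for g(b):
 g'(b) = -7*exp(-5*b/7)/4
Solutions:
 g(b) = C1 + 49*exp(-5*b/7)/20


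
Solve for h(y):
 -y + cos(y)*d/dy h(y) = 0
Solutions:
 h(y) = C1 + Integral(y/cos(y), y)


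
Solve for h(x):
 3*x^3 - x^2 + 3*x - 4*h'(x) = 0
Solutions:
 h(x) = C1 + 3*x^4/16 - x^3/12 + 3*x^2/8


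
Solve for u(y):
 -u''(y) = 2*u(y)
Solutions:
 u(y) = C1*sin(sqrt(2)*y) + C2*cos(sqrt(2)*y)


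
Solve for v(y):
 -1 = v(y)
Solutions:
 v(y) = -1


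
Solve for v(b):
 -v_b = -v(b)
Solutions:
 v(b) = C1*exp(b)


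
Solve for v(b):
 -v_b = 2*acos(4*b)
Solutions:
 v(b) = C1 - 2*b*acos(4*b) + sqrt(1 - 16*b^2)/2


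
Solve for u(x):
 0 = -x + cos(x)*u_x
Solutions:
 u(x) = C1 + Integral(x/cos(x), x)


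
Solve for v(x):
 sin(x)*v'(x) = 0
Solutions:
 v(x) = C1


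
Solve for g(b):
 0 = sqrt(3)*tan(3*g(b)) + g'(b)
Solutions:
 g(b) = -asin(C1*exp(-3*sqrt(3)*b))/3 + pi/3
 g(b) = asin(C1*exp(-3*sqrt(3)*b))/3


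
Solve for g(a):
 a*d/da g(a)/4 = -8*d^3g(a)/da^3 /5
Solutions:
 g(a) = C1 + Integral(C2*airyai(-10^(1/3)*a/4) + C3*airybi(-10^(1/3)*a/4), a)


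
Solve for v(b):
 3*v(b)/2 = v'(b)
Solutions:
 v(b) = C1*exp(3*b/2)


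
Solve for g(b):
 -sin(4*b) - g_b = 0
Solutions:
 g(b) = C1 + cos(4*b)/4


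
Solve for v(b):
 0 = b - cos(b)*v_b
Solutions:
 v(b) = C1 + Integral(b/cos(b), b)


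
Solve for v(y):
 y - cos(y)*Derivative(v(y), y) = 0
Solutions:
 v(y) = C1 + Integral(y/cos(y), y)


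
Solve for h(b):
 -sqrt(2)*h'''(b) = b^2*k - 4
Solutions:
 h(b) = C1 + C2*b + C3*b^2 - sqrt(2)*b^5*k/120 + sqrt(2)*b^3/3


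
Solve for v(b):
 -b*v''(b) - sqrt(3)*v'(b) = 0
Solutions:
 v(b) = C1 + C2*b^(1 - sqrt(3))


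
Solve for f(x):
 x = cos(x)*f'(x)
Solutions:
 f(x) = C1 + Integral(x/cos(x), x)


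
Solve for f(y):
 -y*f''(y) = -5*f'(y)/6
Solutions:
 f(y) = C1 + C2*y^(11/6)


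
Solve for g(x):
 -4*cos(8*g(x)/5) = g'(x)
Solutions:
 4*x - 5*log(sin(8*g(x)/5) - 1)/16 + 5*log(sin(8*g(x)/5) + 1)/16 = C1


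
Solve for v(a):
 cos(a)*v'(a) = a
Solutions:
 v(a) = C1 + Integral(a/cos(a), a)


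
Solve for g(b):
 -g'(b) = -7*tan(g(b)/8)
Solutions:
 g(b) = -8*asin(C1*exp(7*b/8)) + 8*pi
 g(b) = 8*asin(C1*exp(7*b/8))


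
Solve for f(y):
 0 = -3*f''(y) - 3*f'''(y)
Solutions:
 f(y) = C1 + C2*y + C3*exp(-y)


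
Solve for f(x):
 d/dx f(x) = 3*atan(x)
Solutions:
 f(x) = C1 + 3*x*atan(x) - 3*log(x^2 + 1)/2


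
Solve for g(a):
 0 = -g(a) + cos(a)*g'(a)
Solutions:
 g(a) = C1*sqrt(sin(a) + 1)/sqrt(sin(a) - 1)


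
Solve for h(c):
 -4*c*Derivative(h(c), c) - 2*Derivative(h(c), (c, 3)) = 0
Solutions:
 h(c) = C1 + Integral(C2*airyai(-2^(1/3)*c) + C3*airybi(-2^(1/3)*c), c)


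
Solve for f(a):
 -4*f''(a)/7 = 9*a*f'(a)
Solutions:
 f(a) = C1 + C2*erf(3*sqrt(14)*a/4)


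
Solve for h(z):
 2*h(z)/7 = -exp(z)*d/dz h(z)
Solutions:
 h(z) = C1*exp(2*exp(-z)/7)


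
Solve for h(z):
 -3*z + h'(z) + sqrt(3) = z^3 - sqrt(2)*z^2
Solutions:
 h(z) = C1 + z^4/4 - sqrt(2)*z^3/3 + 3*z^2/2 - sqrt(3)*z


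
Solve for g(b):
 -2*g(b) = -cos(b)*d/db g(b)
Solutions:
 g(b) = C1*(sin(b) + 1)/(sin(b) - 1)


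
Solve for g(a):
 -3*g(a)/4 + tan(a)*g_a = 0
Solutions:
 g(a) = C1*sin(a)^(3/4)


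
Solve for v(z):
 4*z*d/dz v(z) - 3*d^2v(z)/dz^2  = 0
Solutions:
 v(z) = C1 + C2*erfi(sqrt(6)*z/3)


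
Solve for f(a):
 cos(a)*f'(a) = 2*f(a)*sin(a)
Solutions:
 f(a) = C1/cos(a)^2


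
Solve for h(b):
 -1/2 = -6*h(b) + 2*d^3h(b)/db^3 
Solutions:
 h(b) = C3*exp(3^(1/3)*b) + (C1*sin(3^(5/6)*b/2) + C2*cos(3^(5/6)*b/2))*exp(-3^(1/3)*b/2) + 1/12


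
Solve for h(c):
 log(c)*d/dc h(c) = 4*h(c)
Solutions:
 h(c) = C1*exp(4*li(c))


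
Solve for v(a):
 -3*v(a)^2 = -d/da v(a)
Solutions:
 v(a) = -1/(C1 + 3*a)


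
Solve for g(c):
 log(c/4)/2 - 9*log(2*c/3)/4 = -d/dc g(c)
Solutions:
 g(c) = C1 + 7*c*log(c)/4 - 9*c*log(3)/4 - 7*c/4 + 13*c*log(2)/4


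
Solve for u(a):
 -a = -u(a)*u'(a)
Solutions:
 u(a) = -sqrt(C1 + a^2)
 u(a) = sqrt(C1 + a^2)


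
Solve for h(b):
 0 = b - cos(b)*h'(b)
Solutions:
 h(b) = C1 + Integral(b/cos(b), b)


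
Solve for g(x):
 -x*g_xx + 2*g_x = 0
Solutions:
 g(x) = C1 + C2*x^3


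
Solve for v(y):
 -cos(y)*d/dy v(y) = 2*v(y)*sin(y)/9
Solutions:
 v(y) = C1*cos(y)^(2/9)


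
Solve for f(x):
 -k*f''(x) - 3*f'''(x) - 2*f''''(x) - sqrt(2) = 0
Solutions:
 f(x) = C1 + C2*x + C3*exp(x*(sqrt(9 - 8*k) - 3)/4) + C4*exp(-x*(sqrt(9 - 8*k) + 3)/4) - sqrt(2)*x^2/(2*k)


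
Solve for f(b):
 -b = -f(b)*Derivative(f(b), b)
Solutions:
 f(b) = -sqrt(C1 + b^2)
 f(b) = sqrt(C1 + b^2)


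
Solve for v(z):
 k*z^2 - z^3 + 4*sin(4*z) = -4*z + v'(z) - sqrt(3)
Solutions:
 v(z) = C1 + k*z^3/3 - z^4/4 + 2*z^2 + sqrt(3)*z - cos(4*z)


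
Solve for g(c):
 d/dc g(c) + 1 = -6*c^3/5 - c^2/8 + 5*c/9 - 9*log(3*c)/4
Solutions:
 g(c) = C1 - 3*c^4/10 - c^3/24 + 5*c^2/18 - 9*c*log(c)/4 - 9*c*log(3)/4 + 5*c/4


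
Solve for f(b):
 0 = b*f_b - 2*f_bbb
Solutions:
 f(b) = C1 + Integral(C2*airyai(2^(2/3)*b/2) + C3*airybi(2^(2/3)*b/2), b)


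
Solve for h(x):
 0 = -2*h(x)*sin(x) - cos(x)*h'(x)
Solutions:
 h(x) = C1*cos(x)^2


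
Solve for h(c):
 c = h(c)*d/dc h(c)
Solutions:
 h(c) = -sqrt(C1 + c^2)
 h(c) = sqrt(C1 + c^2)


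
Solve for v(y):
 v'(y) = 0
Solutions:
 v(y) = C1


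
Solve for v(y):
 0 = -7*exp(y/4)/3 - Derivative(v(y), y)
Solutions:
 v(y) = C1 - 28*exp(y/4)/3


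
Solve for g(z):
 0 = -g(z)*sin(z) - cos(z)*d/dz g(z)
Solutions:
 g(z) = C1*cos(z)


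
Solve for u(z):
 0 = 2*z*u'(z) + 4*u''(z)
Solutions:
 u(z) = C1 + C2*erf(z/2)


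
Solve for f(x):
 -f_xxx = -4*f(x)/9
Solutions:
 f(x) = C3*exp(2^(2/3)*3^(1/3)*x/3) + (C1*sin(2^(2/3)*3^(5/6)*x/6) + C2*cos(2^(2/3)*3^(5/6)*x/6))*exp(-2^(2/3)*3^(1/3)*x/6)


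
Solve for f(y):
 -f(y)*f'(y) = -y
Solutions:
 f(y) = -sqrt(C1 + y^2)
 f(y) = sqrt(C1 + y^2)


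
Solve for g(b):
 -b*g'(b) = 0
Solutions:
 g(b) = C1


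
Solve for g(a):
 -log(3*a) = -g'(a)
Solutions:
 g(a) = C1 + a*log(a) - a + a*log(3)


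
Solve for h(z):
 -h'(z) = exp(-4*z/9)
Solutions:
 h(z) = C1 + 9*exp(-4*z/9)/4


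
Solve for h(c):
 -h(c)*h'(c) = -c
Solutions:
 h(c) = -sqrt(C1 + c^2)
 h(c) = sqrt(C1 + c^2)


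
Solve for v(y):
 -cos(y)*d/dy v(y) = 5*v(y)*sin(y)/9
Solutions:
 v(y) = C1*cos(y)^(5/9)


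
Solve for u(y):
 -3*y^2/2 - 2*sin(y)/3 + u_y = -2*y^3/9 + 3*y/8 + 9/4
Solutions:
 u(y) = C1 - y^4/18 + y^3/2 + 3*y^2/16 + 9*y/4 - 2*cos(y)/3


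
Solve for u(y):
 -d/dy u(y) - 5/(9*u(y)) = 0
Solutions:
 u(y) = -sqrt(C1 - 10*y)/3
 u(y) = sqrt(C1 - 10*y)/3


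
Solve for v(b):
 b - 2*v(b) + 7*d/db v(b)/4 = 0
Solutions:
 v(b) = C1*exp(8*b/7) + b/2 + 7/16


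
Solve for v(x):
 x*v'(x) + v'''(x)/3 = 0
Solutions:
 v(x) = C1 + Integral(C2*airyai(-3^(1/3)*x) + C3*airybi(-3^(1/3)*x), x)


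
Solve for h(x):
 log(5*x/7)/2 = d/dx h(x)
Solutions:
 h(x) = C1 + x*log(x)/2 - x*log(7)/2 - x/2 + x*log(5)/2


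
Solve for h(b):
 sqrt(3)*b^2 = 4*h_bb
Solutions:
 h(b) = C1 + C2*b + sqrt(3)*b^4/48


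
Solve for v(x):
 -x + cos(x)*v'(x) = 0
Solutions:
 v(x) = C1 + Integral(x/cos(x), x)


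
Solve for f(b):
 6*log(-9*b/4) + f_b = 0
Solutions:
 f(b) = C1 - 6*b*log(-b) + 6*b*(-2*log(3) + 1 + 2*log(2))


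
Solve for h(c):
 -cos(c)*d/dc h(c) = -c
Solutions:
 h(c) = C1 + Integral(c/cos(c), c)


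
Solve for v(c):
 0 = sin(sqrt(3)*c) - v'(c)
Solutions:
 v(c) = C1 - sqrt(3)*cos(sqrt(3)*c)/3


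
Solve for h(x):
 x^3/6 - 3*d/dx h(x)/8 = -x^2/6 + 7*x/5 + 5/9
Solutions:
 h(x) = C1 + x^4/9 + 4*x^3/27 - 28*x^2/15 - 40*x/27


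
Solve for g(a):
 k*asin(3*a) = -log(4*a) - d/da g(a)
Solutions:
 g(a) = C1 - a*log(a) - 2*a*log(2) + a - k*(a*asin(3*a) + sqrt(1 - 9*a^2)/3)


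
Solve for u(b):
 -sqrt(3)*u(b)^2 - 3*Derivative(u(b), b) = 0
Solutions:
 u(b) = 3/(C1 + sqrt(3)*b)


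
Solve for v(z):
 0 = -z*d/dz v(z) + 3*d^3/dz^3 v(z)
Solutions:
 v(z) = C1 + Integral(C2*airyai(3^(2/3)*z/3) + C3*airybi(3^(2/3)*z/3), z)


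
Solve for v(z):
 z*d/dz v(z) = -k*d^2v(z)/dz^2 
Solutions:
 v(z) = C1 + C2*sqrt(k)*erf(sqrt(2)*z*sqrt(1/k)/2)


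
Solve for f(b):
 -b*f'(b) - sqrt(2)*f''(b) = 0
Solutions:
 f(b) = C1 + C2*erf(2^(1/4)*b/2)


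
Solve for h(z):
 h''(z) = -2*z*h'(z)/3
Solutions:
 h(z) = C1 + C2*erf(sqrt(3)*z/3)


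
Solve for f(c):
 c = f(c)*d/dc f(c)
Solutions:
 f(c) = -sqrt(C1 + c^2)
 f(c) = sqrt(C1 + c^2)


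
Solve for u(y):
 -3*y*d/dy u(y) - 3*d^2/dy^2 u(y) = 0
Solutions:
 u(y) = C1 + C2*erf(sqrt(2)*y/2)


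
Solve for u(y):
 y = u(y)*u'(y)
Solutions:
 u(y) = -sqrt(C1 + y^2)
 u(y) = sqrt(C1 + y^2)


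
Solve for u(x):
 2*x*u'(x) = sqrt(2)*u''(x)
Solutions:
 u(x) = C1 + C2*erfi(2^(3/4)*x/2)


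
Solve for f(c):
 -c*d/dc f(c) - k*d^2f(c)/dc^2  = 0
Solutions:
 f(c) = C1 + C2*sqrt(k)*erf(sqrt(2)*c*sqrt(1/k)/2)


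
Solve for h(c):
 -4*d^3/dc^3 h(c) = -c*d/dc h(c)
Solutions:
 h(c) = C1 + Integral(C2*airyai(2^(1/3)*c/2) + C3*airybi(2^(1/3)*c/2), c)


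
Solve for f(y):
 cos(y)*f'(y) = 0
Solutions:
 f(y) = C1


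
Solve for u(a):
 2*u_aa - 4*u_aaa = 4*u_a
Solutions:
 u(a) = C1 + (C2*sin(sqrt(15)*a/4) + C3*cos(sqrt(15)*a/4))*exp(a/4)


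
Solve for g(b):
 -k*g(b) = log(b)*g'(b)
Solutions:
 g(b) = C1*exp(-k*li(b))


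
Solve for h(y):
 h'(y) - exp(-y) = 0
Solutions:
 h(y) = C1 - exp(-y)


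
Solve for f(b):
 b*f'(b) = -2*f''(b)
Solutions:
 f(b) = C1 + C2*erf(b/2)


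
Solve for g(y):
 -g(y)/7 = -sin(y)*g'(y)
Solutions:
 g(y) = C1*(cos(y) - 1)^(1/14)/(cos(y) + 1)^(1/14)


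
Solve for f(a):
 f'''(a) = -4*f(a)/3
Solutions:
 f(a) = C3*exp(-6^(2/3)*a/3) + (C1*sin(2^(2/3)*3^(1/6)*a/2) + C2*cos(2^(2/3)*3^(1/6)*a/2))*exp(6^(2/3)*a/6)


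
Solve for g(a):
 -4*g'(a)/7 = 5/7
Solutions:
 g(a) = C1 - 5*a/4


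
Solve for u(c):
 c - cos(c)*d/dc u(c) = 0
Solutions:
 u(c) = C1 + Integral(c/cos(c), c)


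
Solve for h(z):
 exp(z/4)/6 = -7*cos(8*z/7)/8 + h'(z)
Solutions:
 h(z) = C1 + 2*exp(z/4)/3 + 49*sin(8*z/7)/64


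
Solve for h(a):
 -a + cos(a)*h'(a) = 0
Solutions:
 h(a) = C1 + Integral(a/cos(a), a)


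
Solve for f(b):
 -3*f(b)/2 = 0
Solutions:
 f(b) = 0


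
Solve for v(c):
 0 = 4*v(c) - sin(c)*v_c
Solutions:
 v(c) = C1*(cos(c)^2 - 2*cos(c) + 1)/(cos(c)^2 + 2*cos(c) + 1)


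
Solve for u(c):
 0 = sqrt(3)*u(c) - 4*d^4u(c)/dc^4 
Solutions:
 u(c) = C1*exp(-sqrt(2)*3^(1/8)*c/2) + C2*exp(sqrt(2)*3^(1/8)*c/2) + C3*sin(sqrt(2)*3^(1/8)*c/2) + C4*cos(sqrt(2)*3^(1/8)*c/2)


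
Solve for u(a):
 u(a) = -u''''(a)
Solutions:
 u(a) = (C1*sin(sqrt(2)*a/2) + C2*cos(sqrt(2)*a/2))*exp(-sqrt(2)*a/2) + (C3*sin(sqrt(2)*a/2) + C4*cos(sqrt(2)*a/2))*exp(sqrt(2)*a/2)


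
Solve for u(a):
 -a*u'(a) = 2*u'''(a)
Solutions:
 u(a) = C1 + Integral(C2*airyai(-2^(2/3)*a/2) + C3*airybi(-2^(2/3)*a/2), a)


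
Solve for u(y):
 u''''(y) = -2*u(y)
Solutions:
 u(y) = (C1*sin(2^(3/4)*y/2) + C2*cos(2^(3/4)*y/2))*exp(-2^(3/4)*y/2) + (C3*sin(2^(3/4)*y/2) + C4*cos(2^(3/4)*y/2))*exp(2^(3/4)*y/2)


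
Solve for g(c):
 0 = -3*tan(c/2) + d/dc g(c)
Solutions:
 g(c) = C1 - 6*log(cos(c/2))


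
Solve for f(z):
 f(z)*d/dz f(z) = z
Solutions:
 f(z) = -sqrt(C1 + z^2)
 f(z) = sqrt(C1 + z^2)


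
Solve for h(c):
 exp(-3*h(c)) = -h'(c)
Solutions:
 h(c) = log(C1 - 3*c)/3
 h(c) = log((-3^(1/3) - 3^(5/6)*I)*(C1 - c)^(1/3)/2)
 h(c) = log((-3^(1/3) + 3^(5/6)*I)*(C1 - c)^(1/3)/2)


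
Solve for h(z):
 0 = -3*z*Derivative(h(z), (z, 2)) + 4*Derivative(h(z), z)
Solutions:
 h(z) = C1 + C2*z^(7/3)


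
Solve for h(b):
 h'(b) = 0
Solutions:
 h(b) = C1


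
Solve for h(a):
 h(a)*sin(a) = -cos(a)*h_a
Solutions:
 h(a) = C1*cos(a)


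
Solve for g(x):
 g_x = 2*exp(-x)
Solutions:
 g(x) = C1 - 2*exp(-x)


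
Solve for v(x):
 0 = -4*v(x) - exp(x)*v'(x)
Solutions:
 v(x) = C1*exp(4*exp(-x))


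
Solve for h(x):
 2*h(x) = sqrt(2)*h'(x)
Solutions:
 h(x) = C1*exp(sqrt(2)*x)


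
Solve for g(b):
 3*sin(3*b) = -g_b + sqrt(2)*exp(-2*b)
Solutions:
 g(b) = C1 + cos(3*b) - sqrt(2)*exp(-2*b)/2


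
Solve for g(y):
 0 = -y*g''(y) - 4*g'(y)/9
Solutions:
 g(y) = C1 + C2*y^(5/9)


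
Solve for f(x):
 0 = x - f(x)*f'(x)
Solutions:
 f(x) = -sqrt(C1 + x^2)
 f(x) = sqrt(C1 + x^2)


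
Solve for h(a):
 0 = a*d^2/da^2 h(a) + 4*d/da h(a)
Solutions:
 h(a) = C1 + C2/a^3


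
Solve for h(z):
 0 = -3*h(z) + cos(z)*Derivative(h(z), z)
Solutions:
 h(z) = C1*(sin(z) + 1)^(3/2)/(sin(z) - 1)^(3/2)


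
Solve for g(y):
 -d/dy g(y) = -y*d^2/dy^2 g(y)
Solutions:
 g(y) = C1 + C2*y^2


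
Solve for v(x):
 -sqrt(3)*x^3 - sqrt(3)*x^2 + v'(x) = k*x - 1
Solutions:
 v(x) = C1 + k*x^2/2 + sqrt(3)*x^4/4 + sqrt(3)*x^3/3 - x


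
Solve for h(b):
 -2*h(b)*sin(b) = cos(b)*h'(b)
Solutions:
 h(b) = C1*cos(b)^2


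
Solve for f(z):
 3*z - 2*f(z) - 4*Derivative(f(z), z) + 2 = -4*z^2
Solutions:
 f(z) = C1*exp(-z/2) + 2*z^2 - 13*z/2 + 14


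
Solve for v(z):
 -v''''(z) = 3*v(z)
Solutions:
 v(z) = (C1*sin(sqrt(2)*3^(1/4)*z/2) + C2*cos(sqrt(2)*3^(1/4)*z/2))*exp(-sqrt(2)*3^(1/4)*z/2) + (C3*sin(sqrt(2)*3^(1/4)*z/2) + C4*cos(sqrt(2)*3^(1/4)*z/2))*exp(sqrt(2)*3^(1/4)*z/2)


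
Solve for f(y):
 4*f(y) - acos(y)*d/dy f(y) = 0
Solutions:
 f(y) = C1*exp(4*Integral(1/acos(y), y))


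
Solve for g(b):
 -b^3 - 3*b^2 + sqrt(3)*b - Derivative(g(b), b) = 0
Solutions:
 g(b) = C1 - b^4/4 - b^3 + sqrt(3)*b^2/2


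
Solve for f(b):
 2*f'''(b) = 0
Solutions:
 f(b) = C1 + C2*b + C3*b^2


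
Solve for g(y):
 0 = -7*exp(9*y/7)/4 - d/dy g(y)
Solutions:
 g(y) = C1 - 49*exp(9*y/7)/36


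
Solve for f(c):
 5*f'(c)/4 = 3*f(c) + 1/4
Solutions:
 f(c) = C1*exp(12*c/5) - 1/12


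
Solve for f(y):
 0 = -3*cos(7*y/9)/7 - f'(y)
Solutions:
 f(y) = C1 - 27*sin(7*y/9)/49


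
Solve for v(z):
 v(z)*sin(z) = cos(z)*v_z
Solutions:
 v(z) = C1/cos(z)


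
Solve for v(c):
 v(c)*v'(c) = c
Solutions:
 v(c) = -sqrt(C1 + c^2)
 v(c) = sqrt(C1 + c^2)


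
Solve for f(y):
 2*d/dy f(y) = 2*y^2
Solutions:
 f(y) = C1 + y^3/3


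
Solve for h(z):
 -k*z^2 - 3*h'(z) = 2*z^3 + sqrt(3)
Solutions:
 h(z) = C1 - k*z^3/9 - z^4/6 - sqrt(3)*z/3


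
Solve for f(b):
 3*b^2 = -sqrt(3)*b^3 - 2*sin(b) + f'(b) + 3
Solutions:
 f(b) = C1 + sqrt(3)*b^4/4 + b^3 - 3*b - 2*cos(b)


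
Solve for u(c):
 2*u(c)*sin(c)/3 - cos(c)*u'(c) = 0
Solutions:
 u(c) = C1/cos(c)^(2/3)


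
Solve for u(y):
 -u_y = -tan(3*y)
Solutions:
 u(y) = C1 - log(cos(3*y))/3


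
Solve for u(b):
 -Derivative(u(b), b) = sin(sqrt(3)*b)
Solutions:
 u(b) = C1 + sqrt(3)*cos(sqrt(3)*b)/3


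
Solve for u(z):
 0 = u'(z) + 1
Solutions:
 u(z) = C1 - z


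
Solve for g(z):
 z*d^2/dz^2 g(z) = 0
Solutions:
 g(z) = C1 + C2*z


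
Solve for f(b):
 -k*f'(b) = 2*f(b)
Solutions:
 f(b) = C1*exp(-2*b/k)


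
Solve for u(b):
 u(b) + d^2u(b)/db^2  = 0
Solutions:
 u(b) = C1*sin(b) + C2*cos(b)


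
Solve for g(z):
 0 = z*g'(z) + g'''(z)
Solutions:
 g(z) = C1 + Integral(C2*airyai(-z) + C3*airybi(-z), z)


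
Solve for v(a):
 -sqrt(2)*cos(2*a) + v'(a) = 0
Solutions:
 v(a) = C1 + sqrt(2)*sin(2*a)/2


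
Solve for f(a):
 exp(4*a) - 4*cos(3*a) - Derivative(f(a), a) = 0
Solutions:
 f(a) = C1 + exp(4*a)/4 - 4*sin(3*a)/3


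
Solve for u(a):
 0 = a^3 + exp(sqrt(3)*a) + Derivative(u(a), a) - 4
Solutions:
 u(a) = C1 - a^4/4 + 4*a - sqrt(3)*exp(sqrt(3)*a)/3


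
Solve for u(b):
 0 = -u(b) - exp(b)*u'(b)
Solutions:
 u(b) = C1*exp(exp(-b))


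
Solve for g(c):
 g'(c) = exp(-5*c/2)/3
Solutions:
 g(c) = C1 - 2*exp(-5*c/2)/15


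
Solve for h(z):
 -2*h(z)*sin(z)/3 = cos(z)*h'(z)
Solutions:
 h(z) = C1*cos(z)^(2/3)


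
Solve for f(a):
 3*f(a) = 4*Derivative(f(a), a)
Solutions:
 f(a) = C1*exp(3*a/4)


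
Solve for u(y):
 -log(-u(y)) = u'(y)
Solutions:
 -li(-u(y)) = C1 - y


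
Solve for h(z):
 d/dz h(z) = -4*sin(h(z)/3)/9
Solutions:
 4*z/9 + 3*log(cos(h(z)/3) - 1)/2 - 3*log(cos(h(z)/3) + 1)/2 = C1


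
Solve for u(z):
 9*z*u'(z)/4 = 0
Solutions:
 u(z) = C1


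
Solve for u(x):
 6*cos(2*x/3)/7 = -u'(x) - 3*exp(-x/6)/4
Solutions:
 u(x) = C1 - 9*sin(2*x/3)/7 + 9*exp(-x/6)/2


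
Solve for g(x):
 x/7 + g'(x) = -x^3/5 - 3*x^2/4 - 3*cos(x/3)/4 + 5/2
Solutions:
 g(x) = C1 - x^4/20 - x^3/4 - x^2/14 + 5*x/2 - 9*sin(x/3)/4


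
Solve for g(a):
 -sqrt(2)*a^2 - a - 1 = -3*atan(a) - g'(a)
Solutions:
 g(a) = C1 + sqrt(2)*a^3/3 + a^2/2 - 3*a*atan(a) + a + 3*log(a^2 + 1)/2


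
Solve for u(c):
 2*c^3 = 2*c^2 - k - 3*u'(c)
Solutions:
 u(c) = C1 - c^4/6 + 2*c^3/9 - c*k/3


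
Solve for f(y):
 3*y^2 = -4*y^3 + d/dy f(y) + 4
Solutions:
 f(y) = C1 + y^4 + y^3 - 4*y


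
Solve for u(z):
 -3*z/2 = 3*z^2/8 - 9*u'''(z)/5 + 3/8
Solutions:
 u(z) = C1 + C2*z + C3*z^2 + z^5/288 + 5*z^4/144 + 5*z^3/144


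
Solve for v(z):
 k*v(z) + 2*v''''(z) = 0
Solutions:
 v(z) = C1*exp(-2^(3/4)*z*(-k)^(1/4)/2) + C2*exp(2^(3/4)*z*(-k)^(1/4)/2) + C3*exp(-2^(3/4)*I*z*(-k)^(1/4)/2) + C4*exp(2^(3/4)*I*z*(-k)^(1/4)/2)


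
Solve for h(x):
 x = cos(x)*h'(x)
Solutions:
 h(x) = C1 + Integral(x/cos(x), x)


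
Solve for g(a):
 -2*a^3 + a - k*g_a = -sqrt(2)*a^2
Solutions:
 g(a) = C1 - a^4/(2*k) + sqrt(2)*a^3/(3*k) + a^2/(2*k)


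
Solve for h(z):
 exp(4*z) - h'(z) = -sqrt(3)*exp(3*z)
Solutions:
 h(z) = C1 + exp(4*z)/4 + sqrt(3)*exp(3*z)/3


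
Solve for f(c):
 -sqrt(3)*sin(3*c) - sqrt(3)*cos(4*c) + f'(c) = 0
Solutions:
 f(c) = C1 + sqrt(3)*sin(4*c)/4 - sqrt(3)*cos(3*c)/3


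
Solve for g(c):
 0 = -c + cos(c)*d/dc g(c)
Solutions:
 g(c) = C1 + Integral(c/cos(c), c)


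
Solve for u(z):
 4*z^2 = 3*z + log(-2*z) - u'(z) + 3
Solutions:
 u(z) = C1 - 4*z^3/3 + 3*z^2/2 + z*log(-z) + z*(log(2) + 2)


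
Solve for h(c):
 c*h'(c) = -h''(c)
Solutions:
 h(c) = C1 + C2*erf(sqrt(2)*c/2)


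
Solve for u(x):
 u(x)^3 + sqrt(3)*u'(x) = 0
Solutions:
 u(x) = -sqrt(6)*sqrt(-1/(C1 - sqrt(3)*x))/2
 u(x) = sqrt(6)*sqrt(-1/(C1 - sqrt(3)*x))/2


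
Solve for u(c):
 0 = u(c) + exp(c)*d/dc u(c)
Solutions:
 u(c) = C1*exp(exp(-c))


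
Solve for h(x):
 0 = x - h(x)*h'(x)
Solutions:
 h(x) = -sqrt(C1 + x^2)
 h(x) = sqrt(C1 + x^2)


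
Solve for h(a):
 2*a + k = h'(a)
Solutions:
 h(a) = C1 + a^2 + a*k


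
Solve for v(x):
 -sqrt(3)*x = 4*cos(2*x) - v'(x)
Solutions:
 v(x) = C1 + sqrt(3)*x^2/2 + 2*sin(2*x)


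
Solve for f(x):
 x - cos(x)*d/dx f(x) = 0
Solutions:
 f(x) = C1 + Integral(x/cos(x), x)


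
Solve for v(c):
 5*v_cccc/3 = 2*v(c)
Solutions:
 v(c) = C1*exp(-5^(3/4)*6^(1/4)*c/5) + C2*exp(5^(3/4)*6^(1/4)*c/5) + C3*sin(5^(3/4)*6^(1/4)*c/5) + C4*cos(5^(3/4)*6^(1/4)*c/5)


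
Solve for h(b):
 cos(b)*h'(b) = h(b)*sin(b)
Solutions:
 h(b) = C1/cos(b)


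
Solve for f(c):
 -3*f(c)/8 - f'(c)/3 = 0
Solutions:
 f(c) = C1*exp(-9*c/8)


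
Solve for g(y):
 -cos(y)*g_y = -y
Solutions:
 g(y) = C1 + Integral(y/cos(y), y)


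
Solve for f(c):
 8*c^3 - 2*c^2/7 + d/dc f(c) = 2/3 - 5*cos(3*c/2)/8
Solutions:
 f(c) = C1 - 2*c^4 + 2*c^3/21 + 2*c/3 - 5*sin(3*c/2)/12


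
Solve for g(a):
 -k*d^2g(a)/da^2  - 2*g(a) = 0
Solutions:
 g(a) = C1*exp(-sqrt(2)*a*sqrt(-1/k)) + C2*exp(sqrt(2)*a*sqrt(-1/k))


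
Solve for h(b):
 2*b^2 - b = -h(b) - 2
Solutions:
 h(b) = -2*b^2 + b - 2


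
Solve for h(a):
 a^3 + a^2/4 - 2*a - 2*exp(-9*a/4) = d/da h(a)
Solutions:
 h(a) = C1 + a^4/4 + a^3/12 - a^2 + 8*exp(-9*a/4)/9


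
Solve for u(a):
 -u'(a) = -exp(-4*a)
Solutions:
 u(a) = C1 - exp(-4*a)/4


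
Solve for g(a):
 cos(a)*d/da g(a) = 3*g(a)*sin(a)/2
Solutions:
 g(a) = C1/cos(a)^(3/2)


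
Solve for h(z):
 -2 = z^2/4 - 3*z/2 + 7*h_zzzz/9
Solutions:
 h(z) = C1 + C2*z + C3*z^2 + C4*z^3 - z^6/1120 + 9*z^5/560 - 3*z^4/28


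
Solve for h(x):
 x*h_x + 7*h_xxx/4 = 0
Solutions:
 h(x) = C1 + Integral(C2*airyai(-14^(2/3)*x/7) + C3*airybi(-14^(2/3)*x/7), x)


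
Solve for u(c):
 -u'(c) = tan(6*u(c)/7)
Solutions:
 u(c) = -7*asin(C1*exp(-6*c/7))/6 + 7*pi/6
 u(c) = 7*asin(C1*exp(-6*c/7))/6


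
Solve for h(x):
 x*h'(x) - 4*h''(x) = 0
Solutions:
 h(x) = C1 + C2*erfi(sqrt(2)*x/4)


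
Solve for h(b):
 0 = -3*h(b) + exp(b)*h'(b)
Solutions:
 h(b) = C1*exp(-3*exp(-b))


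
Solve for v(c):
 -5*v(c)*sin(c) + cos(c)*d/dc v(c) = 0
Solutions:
 v(c) = C1/cos(c)^5


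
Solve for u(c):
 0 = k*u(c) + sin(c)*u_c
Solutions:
 u(c) = C1*exp(k*(-log(cos(c) - 1) + log(cos(c) + 1))/2)


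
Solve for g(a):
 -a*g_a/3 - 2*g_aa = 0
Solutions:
 g(a) = C1 + C2*erf(sqrt(3)*a/6)


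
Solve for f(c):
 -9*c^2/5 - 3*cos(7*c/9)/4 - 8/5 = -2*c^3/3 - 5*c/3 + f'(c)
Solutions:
 f(c) = C1 + c^4/6 - 3*c^3/5 + 5*c^2/6 - 8*c/5 - 27*sin(7*c/9)/28


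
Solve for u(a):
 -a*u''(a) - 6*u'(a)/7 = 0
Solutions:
 u(a) = C1 + C2*a^(1/7)


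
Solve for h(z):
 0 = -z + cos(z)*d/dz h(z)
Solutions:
 h(z) = C1 + Integral(z/cos(z), z)


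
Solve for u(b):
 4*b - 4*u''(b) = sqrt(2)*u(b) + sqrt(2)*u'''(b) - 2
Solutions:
 u(b) = C1*exp(b*(-4*sqrt(2) + 8/(27/2 + 16*sqrt(2) + sqrt(-2048 + (27 + 32*sqrt(2))^2)/2)^(1/3) + (27/2 + 16*sqrt(2) + sqrt(-2048 + (27 + 32*sqrt(2))^2)/2)^(1/3))/6)*sin(sqrt(3)*b*(-(27/2 + 16*sqrt(2) + sqrt(-2048 + (27 + 32*sqrt(2))^2)/2)^(1/3) + 8/(27/2 + 16*sqrt(2) + sqrt(-2048 + (27 + 32*sqrt(2))^2)/2)^(1/3))/6) + C2*exp(b*(-4*sqrt(2) + 8/(27/2 + 16*sqrt(2) + sqrt(-2048 + (27 + 32*sqrt(2))^2)/2)^(1/3) + (27/2 + 16*sqrt(2) + sqrt(-2048 + (27 + 32*sqrt(2))^2)/2)^(1/3))/6)*cos(sqrt(3)*b*(-(27/2 + 16*sqrt(2) + sqrt(-2048 + (27 + 32*sqrt(2))^2)/2)^(1/3) + 8/(27/2 + 16*sqrt(2) + sqrt(-2048 + (27 + 32*sqrt(2))^2)/2)^(1/3))/6) + C3*exp(-b*(8/(27/2 + 16*sqrt(2) + sqrt(-2048 + (27 + 32*sqrt(2))^2)/2)^(1/3) + 2*sqrt(2) + (27/2 + 16*sqrt(2) + sqrt(-2048 + (27 + 32*sqrt(2))^2)/2)^(1/3))/3) + 2*sqrt(2)*b + sqrt(2)


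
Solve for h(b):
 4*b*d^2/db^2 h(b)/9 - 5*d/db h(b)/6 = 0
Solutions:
 h(b) = C1 + C2*b^(23/8)


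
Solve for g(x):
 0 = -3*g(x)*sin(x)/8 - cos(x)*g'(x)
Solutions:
 g(x) = C1*cos(x)^(3/8)


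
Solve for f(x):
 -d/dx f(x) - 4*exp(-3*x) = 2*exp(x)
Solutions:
 f(x) = C1 - 2*exp(x) + 4*exp(-3*x)/3


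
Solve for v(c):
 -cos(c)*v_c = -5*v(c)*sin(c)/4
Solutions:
 v(c) = C1/cos(c)^(5/4)


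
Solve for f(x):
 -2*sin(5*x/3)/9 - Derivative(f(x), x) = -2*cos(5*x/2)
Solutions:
 f(x) = C1 + 4*sin(5*x/2)/5 + 2*cos(5*x/3)/15


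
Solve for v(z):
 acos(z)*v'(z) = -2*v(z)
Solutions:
 v(z) = C1*exp(-2*Integral(1/acos(z), z))


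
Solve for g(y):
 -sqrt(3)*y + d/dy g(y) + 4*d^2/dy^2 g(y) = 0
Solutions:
 g(y) = C1 + C2*exp(-y/4) + sqrt(3)*y^2/2 - 4*sqrt(3)*y


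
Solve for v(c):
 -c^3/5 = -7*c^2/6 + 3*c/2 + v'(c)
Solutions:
 v(c) = C1 - c^4/20 + 7*c^3/18 - 3*c^2/4


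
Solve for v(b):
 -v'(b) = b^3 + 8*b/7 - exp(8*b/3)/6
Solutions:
 v(b) = C1 - b^4/4 - 4*b^2/7 + exp(8*b/3)/16


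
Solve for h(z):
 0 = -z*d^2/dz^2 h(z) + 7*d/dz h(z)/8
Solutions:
 h(z) = C1 + C2*z^(15/8)


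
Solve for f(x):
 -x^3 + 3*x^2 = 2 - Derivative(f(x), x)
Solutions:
 f(x) = C1 + x^4/4 - x^3 + 2*x


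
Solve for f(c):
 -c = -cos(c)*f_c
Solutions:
 f(c) = C1 + Integral(c/cos(c), c)


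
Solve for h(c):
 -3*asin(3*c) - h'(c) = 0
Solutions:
 h(c) = C1 - 3*c*asin(3*c) - sqrt(1 - 9*c^2)


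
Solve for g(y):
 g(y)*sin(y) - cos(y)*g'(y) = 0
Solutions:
 g(y) = C1/cos(y)


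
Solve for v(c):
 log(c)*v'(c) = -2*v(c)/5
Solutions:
 v(c) = C1*exp(-2*li(c)/5)


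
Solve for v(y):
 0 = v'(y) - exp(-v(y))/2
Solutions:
 v(y) = log(C1 + y/2)


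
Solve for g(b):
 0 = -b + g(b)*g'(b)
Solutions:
 g(b) = -sqrt(C1 + b^2)
 g(b) = sqrt(C1 + b^2)


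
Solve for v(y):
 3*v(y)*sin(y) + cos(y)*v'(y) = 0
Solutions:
 v(y) = C1*cos(y)^3


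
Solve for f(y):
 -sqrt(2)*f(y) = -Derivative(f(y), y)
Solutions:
 f(y) = C1*exp(sqrt(2)*y)


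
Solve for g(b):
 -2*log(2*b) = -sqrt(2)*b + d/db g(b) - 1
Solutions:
 g(b) = C1 + sqrt(2)*b^2/2 - 2*b*log(b) - b*log(4) + 3*b


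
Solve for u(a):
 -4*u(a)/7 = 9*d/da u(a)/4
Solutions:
 u(a) = C1*exp(-16*a/63)


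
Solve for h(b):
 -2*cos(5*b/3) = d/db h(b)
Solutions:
 h(b) = C1 - 6*sin(5*b/3)/5


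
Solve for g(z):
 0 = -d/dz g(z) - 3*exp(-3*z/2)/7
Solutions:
 g(z) = C1 + 2*exp(-3*z/2)/7


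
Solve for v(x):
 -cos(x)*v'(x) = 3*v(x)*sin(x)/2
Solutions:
 v(x) = C1*cos(x)^(3/2)


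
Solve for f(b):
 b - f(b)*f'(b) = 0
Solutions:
 f(b) = -sqrt(C1 + b^2)
 f(b) = sqrt(C1 + b^2)


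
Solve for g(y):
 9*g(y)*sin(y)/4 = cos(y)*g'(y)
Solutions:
 g(y) = C1/cos(y)^(9/4)


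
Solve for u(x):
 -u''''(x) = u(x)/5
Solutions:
 u(x) = (C1*sin(sqrt(2)*5^(3/4)*x/10) + C2*cos(sqrt(2)*5^(3/4)*x/10))*exp(-sqrt(2)*5^(3/4)*x/10) + (C3*sin(sqrt(2)*5^(3/4)*x/10) + C4*cos(sqrt(2)*5^(3/4)*x/10))*exp(sqrt(2)*5^(3/4)*x/10)


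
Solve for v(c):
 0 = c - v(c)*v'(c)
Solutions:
 v(c) = -sqrt(C1 + c^2)
 v(c) = sqrt(C1 + c^2)


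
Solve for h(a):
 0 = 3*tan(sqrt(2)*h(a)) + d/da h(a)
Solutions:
 h(a) = sqrt(2)*(pi - asin(C1*exp(-3*sqrt(2)*a)))/2
 h(a) = sqrt(2)*asin(C1*exp(-3*sqrt(2)*a))/2


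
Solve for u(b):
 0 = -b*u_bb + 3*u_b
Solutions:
 u(b) = C1 + C2*b^4


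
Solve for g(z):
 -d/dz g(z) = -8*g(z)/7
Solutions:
 g(z) = C1*exp(8*z/7)


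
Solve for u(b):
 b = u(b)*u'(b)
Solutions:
 u(b) = -sqrt(C1 + b^2)
 u(b) = sqrt(C1 + b^2)


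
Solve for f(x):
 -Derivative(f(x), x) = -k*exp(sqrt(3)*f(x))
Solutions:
 f(x) = sqrt(3)*(2*log(-1/(C1 + k*x)) - log(3))/6


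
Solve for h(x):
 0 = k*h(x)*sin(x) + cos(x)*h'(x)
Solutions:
 h(x) = C1*exp(k*log(cos(x)))


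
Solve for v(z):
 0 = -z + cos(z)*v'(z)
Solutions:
 v(z) = C1 + Integral(z/cos(z), z)


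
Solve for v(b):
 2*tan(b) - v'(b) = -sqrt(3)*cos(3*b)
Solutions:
 v(b) = C1 - 2*log(cos(b)) + sqrt(3)*sin(3*b)/3


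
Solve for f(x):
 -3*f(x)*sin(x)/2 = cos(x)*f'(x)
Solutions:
 f(x) = C1*cos(x)^(3/2)


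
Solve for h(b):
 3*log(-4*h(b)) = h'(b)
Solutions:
 -Integral(1/(log(-_y) + 2*log(2)), (_y, h(b)))/3 = C1 - b


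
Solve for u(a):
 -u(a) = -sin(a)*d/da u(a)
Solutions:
 u(a) = C1*sqrt(cos(a) - 1)/sqrt(cos(a) + 1)


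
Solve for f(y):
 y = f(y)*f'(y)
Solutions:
 f(y) = -sqrt(C1 + y^2)
 f(y) = sqrt(C1 + y^2)


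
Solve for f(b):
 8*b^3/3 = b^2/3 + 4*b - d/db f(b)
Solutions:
 f(b) = C1 - 2*b^4/3 + b^3/9 + 2*b^2


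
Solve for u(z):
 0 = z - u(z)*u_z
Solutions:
 u(z) = -sqrt(C1 + z^2)
 u(z) = sqrt(C1 + z^2)


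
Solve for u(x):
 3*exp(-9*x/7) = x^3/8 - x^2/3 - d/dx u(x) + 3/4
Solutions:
 u(x) = C1 + x^4/32 - x^3/9 + 3*x/4 + 7*exp(-9*x/7)/3


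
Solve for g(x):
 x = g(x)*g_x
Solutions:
 g(x) = -sqrt(C1 + x^2)
 g(x) = sqrt(C1 + x^2)


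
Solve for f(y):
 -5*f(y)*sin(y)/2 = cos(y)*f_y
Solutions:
 f(y) = C1*cos(y)^(5/2)


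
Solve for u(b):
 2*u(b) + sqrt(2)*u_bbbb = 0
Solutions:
 u(b) = (C1*sin(2^(5/8)*b/2) + C2*cos(2^(5/8)*b/2))*exp(-2^(5/8)*b/2) + (C3*sin(2^(5/8)*b/2) + C4*cos(2^(5/8)*b/2))*exp(2^(5/8)*b/2)


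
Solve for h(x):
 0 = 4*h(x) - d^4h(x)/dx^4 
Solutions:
 h(x) = C1*exp(-sqrt(2)*x) + C2*exp(sqrt(2)*x) + C3*sin(sqrt(2)*x) + C4*cos(sqrt(2)*x)


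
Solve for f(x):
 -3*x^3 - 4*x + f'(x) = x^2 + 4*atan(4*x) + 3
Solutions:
 f(x) = C1 + 3*x^4/4 + x^3/3 + 2*x^2 + 4*x*atan(4*x) + 3*x - log(16*x^2 + 1)/2


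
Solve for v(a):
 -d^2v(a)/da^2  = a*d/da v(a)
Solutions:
 v(a) = C1 + C2*erf(sqrt(2)*a/2)


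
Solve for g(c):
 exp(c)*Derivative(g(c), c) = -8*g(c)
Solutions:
 g(c) = C1*exp(8*exp(-c))


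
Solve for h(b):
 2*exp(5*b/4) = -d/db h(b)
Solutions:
 h(b) = C1 - 8*exp(5*b/4)/5


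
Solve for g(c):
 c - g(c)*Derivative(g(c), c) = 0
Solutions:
 g(c) = -sqrt(C1 + c^2)
 g(c) = sqrt(C1 + c^2)


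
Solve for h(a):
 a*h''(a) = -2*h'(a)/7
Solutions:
 h(a) = C1 + C2*a^(5/7)


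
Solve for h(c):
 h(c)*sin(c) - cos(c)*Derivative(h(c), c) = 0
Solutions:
 h(c) = C1/cos(c)


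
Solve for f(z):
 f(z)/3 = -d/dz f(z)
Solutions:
 f(z) = C1*exp(-z/3)


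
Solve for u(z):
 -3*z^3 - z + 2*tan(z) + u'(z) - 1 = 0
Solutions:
 u(z) = C1 + 3*z^4/4 + z^2/2 + z + 2*log(cos(z))


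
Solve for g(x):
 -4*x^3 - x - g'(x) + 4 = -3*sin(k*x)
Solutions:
 g(x) = C1 - x^4 - x^2/2 + 4*x - 3*cos(k*x)/k


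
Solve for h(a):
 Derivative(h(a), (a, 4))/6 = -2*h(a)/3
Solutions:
 h(a) = (C1*sin(a) + C2*cos(a))*exp(-a) + (C3*sin(a) + C4*cos(a))*exp(a)


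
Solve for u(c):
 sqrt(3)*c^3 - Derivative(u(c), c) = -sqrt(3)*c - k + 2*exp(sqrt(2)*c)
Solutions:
 u(c) = C1 + sqrt(3)*c^4/4 + sqrt(3)*c^2/2 + c*k - sqrt(2)*exp(sqrt(2)*c)


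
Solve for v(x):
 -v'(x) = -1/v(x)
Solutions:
 v(x) = -sqrt(C1 + 2*x)
 v(x) = sqrt(C1 + 2*x)


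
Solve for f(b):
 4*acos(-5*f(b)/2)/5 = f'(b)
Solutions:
 Integral(1/acos(-5*_y/2), (_y, f(b))) = C1 + 4*b/5


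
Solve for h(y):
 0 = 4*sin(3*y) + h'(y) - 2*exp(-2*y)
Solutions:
 h(y) = C1 + 4*cos(3*y)/3 - exp(-2*y)


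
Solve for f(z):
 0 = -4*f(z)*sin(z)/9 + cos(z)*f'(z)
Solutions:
 f(z) = C1/cos(z)^(4/9)


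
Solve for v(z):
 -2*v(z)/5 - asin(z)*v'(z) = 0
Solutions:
 v(z) = C1*exp(-2*Integral(1/asin(z), z)/5)


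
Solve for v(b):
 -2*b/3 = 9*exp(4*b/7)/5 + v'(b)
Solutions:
 v(b) = C1 - b^2/3 - 63*exp(4*b/7)/20


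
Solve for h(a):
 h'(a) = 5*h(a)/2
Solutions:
 h(a) = C1*exp(5*a/2)


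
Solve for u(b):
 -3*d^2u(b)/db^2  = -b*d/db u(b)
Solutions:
 u(b) = C1 + C2*erfi(sqrt(6)*b/6)


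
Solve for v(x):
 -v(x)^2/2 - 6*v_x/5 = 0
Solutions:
 v(x) = 12/(C1 + 5*x)


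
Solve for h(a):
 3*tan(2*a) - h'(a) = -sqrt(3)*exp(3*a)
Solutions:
 h(a) = C1 + sqrt(3)*exp(3*a)/3 - 3*log(cos(2*a))/2


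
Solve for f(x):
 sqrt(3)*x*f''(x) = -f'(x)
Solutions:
 f(x) = C1 + C2*x^(1 - sqrt(3)/3)


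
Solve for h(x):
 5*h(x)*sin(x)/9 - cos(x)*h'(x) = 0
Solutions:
 h(x) = C1/cos(x)^(5/9)


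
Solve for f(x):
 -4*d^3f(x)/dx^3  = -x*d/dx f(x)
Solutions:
 f(x) = C1 + Integral(C2*airyai(2^(1/3)*x/2) + C3*airybi(2^(1/3)*x/2), x)


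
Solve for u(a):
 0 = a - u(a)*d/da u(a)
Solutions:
 u(a) = -sqrt(C1 + a^2)
 u(a) = sqrt(C1 + a^2)


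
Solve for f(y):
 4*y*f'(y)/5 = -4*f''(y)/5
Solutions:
 f(y) = C1 + C2*erf(sqrt(2)*y/2)


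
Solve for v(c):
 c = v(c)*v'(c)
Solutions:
 v(c) = -sqrt(C1 + c^2)
 v(c) = sqrt(C1 + c^2)


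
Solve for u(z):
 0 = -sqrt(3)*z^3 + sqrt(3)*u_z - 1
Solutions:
 u(z) = C1 + z^4/4 + sqrt(3)*z/3


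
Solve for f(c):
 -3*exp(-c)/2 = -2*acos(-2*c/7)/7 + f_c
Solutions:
 f(c) = C1 + 2*c*acos(-2*c/7)/7 + sqrt(49 - 4*c^2)/7 + 3*exp(-c)/2


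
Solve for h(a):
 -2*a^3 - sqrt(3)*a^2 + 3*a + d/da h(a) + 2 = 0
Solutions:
 h(a) = C1 + a^4/2 + sqrt(3)*a^3/3 - 3*a^2/2 - 2*a


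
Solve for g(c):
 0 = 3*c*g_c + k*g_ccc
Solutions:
 g(c) = C1 + Integral(C2*airyai(3^(1/3)*c*(-1/k)^(1/3)) + C3*airybi(3^(1/3)*c*(-1/k)^(1/3)), c)


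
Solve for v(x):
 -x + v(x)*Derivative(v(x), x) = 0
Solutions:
 v(x) = -sqrt(C1 + x^2)
 v(x) = sqrt(C1 + x^2)


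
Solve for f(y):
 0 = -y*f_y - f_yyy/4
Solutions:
 f(y) = C1 + Integral(C2*airyai(-2^(2/3)*y) + C3*airybi(-2^(2/3)*y), y)


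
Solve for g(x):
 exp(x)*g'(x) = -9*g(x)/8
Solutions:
 g(x) = C1*exp(9*exp(-x)/8)


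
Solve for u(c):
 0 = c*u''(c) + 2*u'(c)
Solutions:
 u(c) = C1 + C2/c


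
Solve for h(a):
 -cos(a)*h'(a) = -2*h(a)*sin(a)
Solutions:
 h(a) = C1/cos(a)^2


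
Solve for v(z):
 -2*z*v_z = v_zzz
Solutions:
 v(z) = C1 + Integral(C2*airyai(-2^(1/3)*z) + C3*airybi(-2^(1/3)*z), z)


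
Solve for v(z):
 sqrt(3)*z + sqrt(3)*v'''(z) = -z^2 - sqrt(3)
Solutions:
 v(z) = C1 + C2*z + C3*z^2 - sqrt(3)*z^5/180 - z^4/24 - z^3/6


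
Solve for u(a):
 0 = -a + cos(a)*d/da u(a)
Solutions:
 u(a) = C1 + Integral(a/cos(a), a)


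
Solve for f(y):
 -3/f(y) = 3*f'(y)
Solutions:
 f(y) = -sqrt(C1 - 2*y)
 f(y) = sqrt(C1 - 2*y)


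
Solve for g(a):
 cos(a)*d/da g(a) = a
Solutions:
 g(a) = C1 + Integral(a/cos(a), a)


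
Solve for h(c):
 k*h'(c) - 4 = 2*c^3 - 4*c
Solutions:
 h(c) = C1 + c^4/(2*k) - 2*c^2/k + 4*c/k


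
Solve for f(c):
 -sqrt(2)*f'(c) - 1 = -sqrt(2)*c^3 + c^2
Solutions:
 f(c) = C1 + c^4/4 - sqrt(2)*c^3/6 - sqrt(2)*c/2


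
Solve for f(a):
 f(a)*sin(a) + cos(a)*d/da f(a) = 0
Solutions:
 f(a) = C1*cos(a)


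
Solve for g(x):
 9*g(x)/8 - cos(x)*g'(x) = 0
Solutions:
 g(x) = C1*(sin(x) + 1)^(9/16)/(sin(x) - 1)^(9/16)


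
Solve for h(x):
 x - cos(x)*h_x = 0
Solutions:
 h(x) = C1 + Integral(x/cos(x), x)


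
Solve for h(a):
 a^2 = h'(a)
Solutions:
 h(a) = C1 + a^3/3


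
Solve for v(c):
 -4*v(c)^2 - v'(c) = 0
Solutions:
 v(c) = 1/(C1 + 4*c)


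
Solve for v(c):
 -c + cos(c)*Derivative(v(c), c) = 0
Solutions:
 v(c) = C1 + Integral(c/cos(c), c)


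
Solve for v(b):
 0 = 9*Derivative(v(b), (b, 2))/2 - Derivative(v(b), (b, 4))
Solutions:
 v(b) = C1 + C2*b + C3*exp(-3*sqrt(2)*b/2) + C4*exp(3*sqrt(2)*b/2)


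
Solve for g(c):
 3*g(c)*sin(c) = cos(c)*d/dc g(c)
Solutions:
 g(c) = C1/cos(c)^3


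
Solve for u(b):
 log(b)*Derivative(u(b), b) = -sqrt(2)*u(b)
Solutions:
 u(b) = C1*exp(-sqrt(2)*li(b))


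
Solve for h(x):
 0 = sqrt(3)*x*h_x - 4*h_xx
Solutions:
 h(x) = C1 + C2*erfi(sqrt(2)*3^(1/4)*x/4)


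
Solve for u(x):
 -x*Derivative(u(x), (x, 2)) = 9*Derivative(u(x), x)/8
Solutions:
 u(x) = C1 + C2/x^(1/8)


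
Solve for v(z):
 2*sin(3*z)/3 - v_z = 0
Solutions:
 v(z) = C1 - 2*cos(3*z)/9


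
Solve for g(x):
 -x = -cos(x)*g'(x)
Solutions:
 g(x) = C1 + Integral(x/cos(x), x)


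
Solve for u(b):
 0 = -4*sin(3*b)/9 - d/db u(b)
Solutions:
 u(b) = C1 + 4*cos(3*b)/27


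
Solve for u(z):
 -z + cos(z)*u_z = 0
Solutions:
 u(z) = C1 + Integral(z/cos(z), z)


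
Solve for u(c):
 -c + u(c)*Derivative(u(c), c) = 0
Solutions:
 u(c) = -sqrt(C1 + c^2)
 u(c) = sqrt(C1 + c^2)


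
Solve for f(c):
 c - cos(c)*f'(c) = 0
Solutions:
 f(c) = C1 + Integral(c/cos(c), c)


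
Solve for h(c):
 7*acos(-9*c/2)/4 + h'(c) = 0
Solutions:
 h(c) = C1 - 7*c*acos(-9*c/2)/4 - 7*sqrt(4 - 81*c^2)/36


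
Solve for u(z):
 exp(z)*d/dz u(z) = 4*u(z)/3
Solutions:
 u(z) = C1*exp(-4*exp(-z)/3)


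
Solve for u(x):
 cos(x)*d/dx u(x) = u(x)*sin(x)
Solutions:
 u(x) = C1/cos(x)


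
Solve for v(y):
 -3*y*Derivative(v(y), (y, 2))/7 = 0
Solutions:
 v(y) = C1 + C2*y


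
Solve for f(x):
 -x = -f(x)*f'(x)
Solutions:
 f(x) = -sqrt(C1 + x^2)
 f(x) = sqrt(C1 + x^2)


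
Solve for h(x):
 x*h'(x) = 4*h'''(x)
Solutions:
 h(x) = C1 + Integral(C2*airyai(2^(1/3)*x/2) + C3*airybi(2^(1/3)*x/2), x)


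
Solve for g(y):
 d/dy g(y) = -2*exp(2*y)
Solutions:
 g(y) = C1 - exp(2*y)


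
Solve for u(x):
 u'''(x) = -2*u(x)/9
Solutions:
 u(x) = C3*exp(-6^(1/3)*x/3) + (C1*sin(2^(1/3)*3^(5/6)*x/6) + C2*cos(2^(1/3)*3^(5/6)*x/6))*exp(6^(1/3)*x/6)


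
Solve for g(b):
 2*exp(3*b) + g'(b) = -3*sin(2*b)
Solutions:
 g(b) = C1 - 2*exp(3*b)/3 + 3*cos(2*b)/2


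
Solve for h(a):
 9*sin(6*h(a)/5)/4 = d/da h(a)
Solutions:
 -9*a/4 + 5*log(cos(6*h(a)/5) - 1)/12 - 5*log(cos(6*h(a)/5) + 1)/12 = C1


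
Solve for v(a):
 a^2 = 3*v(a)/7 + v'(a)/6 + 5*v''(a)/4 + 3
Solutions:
 v(a) = 7*a^2/3 - 49*a/27 + (C1*sin(sqrt(3731)*a/105) + C2*cos(sqrt(3731)*a/105))*exp(-a/15) - 4837/243


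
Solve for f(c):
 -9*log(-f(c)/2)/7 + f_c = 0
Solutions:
 -7*Integral(1/(log(-_y) - log(2)), (_y, f(c)))/9 = C1 - c


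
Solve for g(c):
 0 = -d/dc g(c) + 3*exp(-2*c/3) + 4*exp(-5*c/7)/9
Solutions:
 g(c) = C1 - 9*exp(-2*c/3)/2 - 28*exp(-5*c/7)/45


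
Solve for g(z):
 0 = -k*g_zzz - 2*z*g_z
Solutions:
 g(z) = C1 + Integral(C2*airyai(2^(1/3)*z*(-1/k)^(1/3)) + C3*airybi(2^(1/3)*z*(-1/k)^(1/3)), z)


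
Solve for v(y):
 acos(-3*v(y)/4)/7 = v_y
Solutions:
 Integral(1/acos(-3*_y/4), (_y, v(y))) = C1 + y/7


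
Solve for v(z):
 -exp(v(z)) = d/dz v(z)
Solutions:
 v(z) = log(1/(C1 + z))


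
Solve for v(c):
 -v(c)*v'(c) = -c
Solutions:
 v(c) = -sqrt(C1 + c^2)
 v(c) = sqrt(C1 + c^2)


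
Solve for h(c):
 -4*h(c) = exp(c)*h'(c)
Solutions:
 h(c) = C1*exp(4*exp(-c))


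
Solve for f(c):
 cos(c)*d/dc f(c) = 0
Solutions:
 f(c) = C1


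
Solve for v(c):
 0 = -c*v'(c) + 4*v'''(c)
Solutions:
 v(c) = C1 + Integral(C2*airyai(2^(1/3)*c/2) + C3*airybi(2^(1/3)*c/2), c)


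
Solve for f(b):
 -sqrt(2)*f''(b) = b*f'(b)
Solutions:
 f(b) = C1 + C2*erf(2^(1/4)*b/2)


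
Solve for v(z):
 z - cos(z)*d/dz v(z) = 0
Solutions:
 v(z) = C1 + Integral(z/cos(z), z)


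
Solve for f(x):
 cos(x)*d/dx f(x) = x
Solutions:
 f(x) = C1 + Integral(x/cos(x), x)


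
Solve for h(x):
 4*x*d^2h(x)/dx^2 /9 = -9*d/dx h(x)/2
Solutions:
 h(x) = C1 + C2/x^(73/8)


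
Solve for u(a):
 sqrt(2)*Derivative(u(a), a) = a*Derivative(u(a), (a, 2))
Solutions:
 u(a) = C1 + C2*a^(1 + sqrt(2))


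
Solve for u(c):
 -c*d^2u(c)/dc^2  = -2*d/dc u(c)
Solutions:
 u(c) = C1 + C2*c^3


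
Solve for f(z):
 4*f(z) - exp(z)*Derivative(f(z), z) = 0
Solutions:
 f(z) = C1*exp(-4*exp(-z))


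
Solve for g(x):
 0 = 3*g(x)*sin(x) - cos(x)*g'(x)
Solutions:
 g(x) = C1/cos(x)^3


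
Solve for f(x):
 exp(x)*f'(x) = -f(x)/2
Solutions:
 f(x) = C1*exp(exp(-x)/2)


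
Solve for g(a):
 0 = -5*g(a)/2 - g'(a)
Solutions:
 g(a) = C1*exp(-5*a/2)


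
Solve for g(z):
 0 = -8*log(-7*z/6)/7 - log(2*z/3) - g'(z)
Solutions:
 g(z) = C1 - 15*z*log(z)/7 + z*(-8*log(7)/7 + log(6)/7 + 15/7 + 2*log(3) - 8*I*pi/7)


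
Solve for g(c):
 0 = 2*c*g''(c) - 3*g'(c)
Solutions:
 g(c) = C1 + C2*c^(5/2)


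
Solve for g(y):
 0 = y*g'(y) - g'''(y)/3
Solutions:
 g(y) = C1 + Integral(C2*airyai(3^(1/3)*y) + C3*airybi(3^(1/3)*y), y)


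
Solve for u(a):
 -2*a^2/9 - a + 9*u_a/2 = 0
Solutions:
 u(a) = C1 + 4*a^3/243 + a^2/9


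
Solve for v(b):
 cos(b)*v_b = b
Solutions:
 v(b) = C1 + Integral(b/cos(b), b)


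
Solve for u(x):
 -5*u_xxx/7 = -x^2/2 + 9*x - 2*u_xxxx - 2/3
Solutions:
 u(x) = C1 + C2*x + C3*x^2 + C4*exp(5*x/14) + 7*x^5/600 - 217*x^4/600 - 4382*x^3/1125
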